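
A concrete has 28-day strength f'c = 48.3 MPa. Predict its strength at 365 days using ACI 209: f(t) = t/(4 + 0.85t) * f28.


f(365) = 365 / (4 + 0.85 * 365) * 48.3
= 365 / 314.25 * 48.3
= 56.1 MPa

56.1


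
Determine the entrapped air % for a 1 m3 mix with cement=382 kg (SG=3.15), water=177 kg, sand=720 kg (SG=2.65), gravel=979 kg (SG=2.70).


Vol cement = 382 / (3.15 * 1000) = 0.12127 m3
Vol water = 177 / 1000 = 0.177 m3
Vol sand = 720 / (2.65 * 1000) = 0.271698 m3
Vol gravel = 979 / (2.70 * 1000) = 0.362593 m3
Total solid + water volume = 0.932561 m3
Air = (1 - 0.932561) * 100 = 6.74%

6.74


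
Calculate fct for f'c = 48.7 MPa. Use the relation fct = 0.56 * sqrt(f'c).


fct = 0.56 * sqrt(48.7)
= 0.56 * 6.979
= 3.908 MPa

3.908


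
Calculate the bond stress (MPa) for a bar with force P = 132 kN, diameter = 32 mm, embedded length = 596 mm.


u = P / (pi * db * ld)
= 132 * 1000 / (pi * 32 * 596)
= 2.203 MPa

2.203


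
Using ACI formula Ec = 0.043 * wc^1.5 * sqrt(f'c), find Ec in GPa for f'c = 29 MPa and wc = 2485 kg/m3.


Ec = 0.043 * 2485^1.5 * sqrt(29) / 1000
= 28.69 GPa

28.69


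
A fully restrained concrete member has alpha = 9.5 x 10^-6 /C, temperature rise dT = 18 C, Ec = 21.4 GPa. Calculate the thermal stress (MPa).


sigma = alpha * dT * Ec
= 9.5e-6 * 18 * 21.4 * 1000
= 3.659 MPa

3.659


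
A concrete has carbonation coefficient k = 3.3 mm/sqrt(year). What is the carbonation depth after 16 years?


depth = k * sqrt(t)
= 3.3 * sqrt(16)
= 13.2 mm

13.2


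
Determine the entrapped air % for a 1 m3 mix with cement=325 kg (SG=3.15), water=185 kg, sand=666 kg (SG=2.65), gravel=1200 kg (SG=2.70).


Vol cement = 325 / (3.15 * 1000) = 0.103175 m3
Vol water = 185 / 1000 = 0.185 m3
Vol sand = 666 / (2.65 * 1000) = 0.251321 m3
Vol gravel = 1200 / (2.70 * 1000) = 0.444444 m3
Total solid + water volume = 0.98394 m3
Air = (1 - 0.98394) * 100 = 1.61%

1.61


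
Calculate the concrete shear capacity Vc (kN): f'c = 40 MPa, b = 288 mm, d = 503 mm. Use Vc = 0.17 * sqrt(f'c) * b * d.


Vc = 0.17 * sqrt(40) * 288 * 503 / 1000
= 155.75 kN

155.75


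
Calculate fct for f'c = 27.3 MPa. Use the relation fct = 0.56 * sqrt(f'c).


fct = 0.56 * sqrt(27.3)
= 0.56 * 5.225
= 2.926 MPa

2.926


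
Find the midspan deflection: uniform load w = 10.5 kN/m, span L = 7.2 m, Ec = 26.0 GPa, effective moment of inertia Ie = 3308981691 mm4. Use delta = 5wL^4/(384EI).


Convert: L = 7.2 m = 7200 mm, Ec = 26.0 GPa = 26000 MPa
delta = 5 * 10.5 * 7200^4 / (384 * 26000 * 3308981691)
= 4.27 mm

4.27


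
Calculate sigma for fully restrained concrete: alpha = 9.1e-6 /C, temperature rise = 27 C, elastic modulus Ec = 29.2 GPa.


sigma = alpha * dT * Ec
= 9.1e-6 * 27 * 29.2 * 1000
= 7.174 MPa

7.174


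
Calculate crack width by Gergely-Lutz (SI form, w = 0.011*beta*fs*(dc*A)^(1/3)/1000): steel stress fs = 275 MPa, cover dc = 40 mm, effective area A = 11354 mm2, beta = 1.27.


w = 0.011 * beta * fs * (dc * A)^(1/3) / 1000
= 0.011 * 1.27 * 275 * (40 * 11354)^(1/3) / 1000
= 0.295 mm

0.295


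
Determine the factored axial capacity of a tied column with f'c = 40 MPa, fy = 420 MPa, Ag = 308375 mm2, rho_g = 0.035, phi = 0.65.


Ast = rho * Ag = 0.035 * 308375 = 10793.125 mm2
phi*Pn = 0.65 * 0.80 * (0.85 * 40 * (308375 - 10793.125) + 420 * 10793.125) / 1000
= 7618.47 kN

7618.47


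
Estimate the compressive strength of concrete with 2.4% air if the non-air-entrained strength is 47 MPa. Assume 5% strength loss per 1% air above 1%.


Strength loss = (2.4 - 1) * 5 = 7.0%
f'c = 47 * (1 - 7.0/100)
= 43.71 MPa

43.71


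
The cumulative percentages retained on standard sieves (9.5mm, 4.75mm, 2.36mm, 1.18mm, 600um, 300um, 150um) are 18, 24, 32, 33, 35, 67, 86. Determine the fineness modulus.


FM = sum(cumulative % retained) / 100
= 295 / 100
= 2.95

2.95


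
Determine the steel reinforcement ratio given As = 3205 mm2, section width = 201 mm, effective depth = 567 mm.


rho = As / (b * d)
= 3205 / (201 * 567)
= 0.0281

0.0281


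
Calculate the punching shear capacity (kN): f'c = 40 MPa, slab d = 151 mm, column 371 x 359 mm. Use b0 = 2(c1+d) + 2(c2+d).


b0 = 2*(371 + 151) + 2*(359 + 151) = 2064 mm
Vc = 0.33 * sqrt(40) * 2064 * 151 / 1000
= 650.47 kN

650.47


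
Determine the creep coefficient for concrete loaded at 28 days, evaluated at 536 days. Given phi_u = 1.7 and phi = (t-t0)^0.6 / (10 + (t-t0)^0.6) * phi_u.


dt = 536 - 28 = 508
phi = 508^0.6 / (10 + 508^0.6) * 1.7
= 1.373

1.373


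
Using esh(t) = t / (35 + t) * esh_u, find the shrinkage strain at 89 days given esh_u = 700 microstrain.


esh(89) = 89 / (35 + 89) * 700
= 89 / 124 * 700
= 502.4 microstrain

502.4


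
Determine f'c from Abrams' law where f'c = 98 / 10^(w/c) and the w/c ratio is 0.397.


f'c = 98 / 10^0.397
= 98 / 2.495
= 39.28 MPa

39.28


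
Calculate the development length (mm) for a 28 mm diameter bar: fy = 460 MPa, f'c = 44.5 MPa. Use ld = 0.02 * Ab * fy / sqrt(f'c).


Ab = pi * 28^2 / 4 = 615.752 mm2
ld = 0.02 * 615.752 * 460 / sqrt(44.5)
= 849.2 mm

849.2


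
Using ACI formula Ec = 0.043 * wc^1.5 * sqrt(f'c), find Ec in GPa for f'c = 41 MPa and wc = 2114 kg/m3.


Ec = 0.043 * 2114^1.5 * sqrt(41) / 1000
= 26.76 GPa

26.76


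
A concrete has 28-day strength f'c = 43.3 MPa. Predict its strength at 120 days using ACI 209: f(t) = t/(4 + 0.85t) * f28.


f(120) = 120 / (4 + 0.85 * 120) * 43.3
= 120 / 106.0 * 43.3
= 49.02 MPa

49.02


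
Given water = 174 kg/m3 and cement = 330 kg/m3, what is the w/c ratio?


w/c = water / cement
w/c = 174 / 330 = 0.527

0.527


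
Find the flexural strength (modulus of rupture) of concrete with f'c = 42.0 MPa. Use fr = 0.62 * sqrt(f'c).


fr = 0.62 * sqrt(42.0)
= 4.018 MPa

4.018


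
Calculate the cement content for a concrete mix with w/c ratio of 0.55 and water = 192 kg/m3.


Cement = water / (w/c)
= 192 / 0.55
= 349.1 kg/m3

349.1


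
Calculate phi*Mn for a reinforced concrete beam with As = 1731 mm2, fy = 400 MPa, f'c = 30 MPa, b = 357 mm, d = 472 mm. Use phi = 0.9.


a = As * fy / (0.85 * f'c * b)
= 1731 * 400 / (0.85 * 30 * 357)
= 76.0587 mm
Mn = As * fy * (d - a/2) / 10^6
= 300.4813 kN-m
phi*Mn = 0.9 * 300.4813 = 270.43 kN-m

270.43


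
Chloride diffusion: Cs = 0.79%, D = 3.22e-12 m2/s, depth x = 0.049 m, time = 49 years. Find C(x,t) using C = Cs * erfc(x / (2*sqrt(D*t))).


t_seconds = 49 * 365.25 * 24 * 3600 = 1546322400.0 s
arg = 0.049 / (2 * sqrt(3.22e-12 * 1546322400.0))
= 0.3472
erfc(0.3472) = 0.6234
C = 0.79 * 0.6234 = 0.4925%

0.4925


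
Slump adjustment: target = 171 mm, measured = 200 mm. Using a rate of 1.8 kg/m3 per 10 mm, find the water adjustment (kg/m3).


Difference = 171 - 200 = -29 mm
Water adjustment = -29 * 1.8 / 10 = -5.2 kg/m3

-5.2


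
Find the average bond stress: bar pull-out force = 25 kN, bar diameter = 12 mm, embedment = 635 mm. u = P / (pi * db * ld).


u = P / (pi * db * ld)
= 25 * 1000 / (pi * 12 * 635)
= 1.044 MPa

1.044


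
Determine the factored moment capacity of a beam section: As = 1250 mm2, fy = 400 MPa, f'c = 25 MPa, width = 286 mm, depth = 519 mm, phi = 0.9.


a = As * fy / (0.85 * f'c * b)
= 1250 * 400 / (0.85 * 25 * 286)
= 82.2707 mm
Mn = As * fy * (d - a/2) / 10^6
= 238.9323 kN-m
phi*Mn = 0.9 * 238.9323 = 215.04 kN-m

215.04


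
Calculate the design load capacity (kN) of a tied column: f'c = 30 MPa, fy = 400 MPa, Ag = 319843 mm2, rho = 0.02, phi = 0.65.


Ast = rho * Ag = 0.02 * 319843 = 6396.86 mm2
phi*Pn = 0.65 * 0.80 * (0.85 * 30 * (319843 - 6396.86) + 400 * 6396.86) / 1000
= 5486.84 kN

5486.84


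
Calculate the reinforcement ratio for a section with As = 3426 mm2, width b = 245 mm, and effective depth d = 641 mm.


rho = As / (b * d)
= 3426 / (245 * 641)
= 0.0218

0.0218


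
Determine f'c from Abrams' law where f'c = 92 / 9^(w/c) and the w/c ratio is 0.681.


f'c = 92 / 9^0.681
= 92 / 4.465
= 20.6 MPa

20.6


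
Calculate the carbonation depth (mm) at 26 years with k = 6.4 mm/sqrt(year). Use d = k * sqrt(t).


depth = k * sqrt(t)
= 6.4 * sqrt(26)
= 32.63 mm

32.63


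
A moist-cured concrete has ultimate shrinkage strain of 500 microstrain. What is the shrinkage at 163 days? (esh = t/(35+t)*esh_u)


esh(163) = 163 / (35 + 163) * 500
= 163 / 198 * 500
= 411.6 microstrain

411.6


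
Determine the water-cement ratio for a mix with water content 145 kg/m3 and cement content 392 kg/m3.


w/c = water / cement
w/c = 145 / 392 = 0.37

0.37


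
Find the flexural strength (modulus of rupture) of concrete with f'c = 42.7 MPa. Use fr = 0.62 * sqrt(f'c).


fr = 0.62 * sqrt(42.7)
= 4.051 MPa

4.051


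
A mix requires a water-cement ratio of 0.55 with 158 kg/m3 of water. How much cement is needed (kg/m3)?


Cement = water / (w/c)
= 158 / 0.55
= 287.3 kg/m3

287.3


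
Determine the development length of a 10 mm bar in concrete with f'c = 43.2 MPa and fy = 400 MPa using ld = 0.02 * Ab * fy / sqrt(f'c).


Ab = pi * 10^2 / 4 = 78.54 mm2
ld = 0.02 * 78.54 * 400 / sqrt(43.2)
= 95.6 mm

95.6


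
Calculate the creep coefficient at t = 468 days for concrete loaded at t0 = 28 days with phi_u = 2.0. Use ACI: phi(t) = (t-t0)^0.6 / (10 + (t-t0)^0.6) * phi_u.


dt = 468 - 28 = 440
phi = 440^0.6 / (10 + 440^0.6) * 2.0
= 1.588

1.588


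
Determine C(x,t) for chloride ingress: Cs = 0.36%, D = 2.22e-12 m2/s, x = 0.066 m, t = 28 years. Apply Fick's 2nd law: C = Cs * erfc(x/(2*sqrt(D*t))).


t_seconds = 28 * 365.25 * 24 * 3600 = 883612800.0 s
arg = 0.066 / (2 * sqrt(2.22e-12 * 883612800.0))
= 0.7451
erfc(0.7451) = 0.292
C = 0.36 * 0.292 = 0.1051%

0.1051


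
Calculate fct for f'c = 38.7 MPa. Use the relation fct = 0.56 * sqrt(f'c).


fct = 0.56 * sqrt(38.7)
= 0.56 * 6.221
= 3.484 MPa

3.484


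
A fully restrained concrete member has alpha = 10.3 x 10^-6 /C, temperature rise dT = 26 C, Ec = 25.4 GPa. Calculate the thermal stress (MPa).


sigma = alpha * dT * Ec
= 10.3e-6 * 26 * 25.4 * 1000
= 6.802 MPa

6.802


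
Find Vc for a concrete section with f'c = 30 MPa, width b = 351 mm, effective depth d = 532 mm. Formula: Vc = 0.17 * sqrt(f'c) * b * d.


Vc = 0.17 * sqrt(30) * 351 * 532 / 1000
= 173.87 kN

173.87


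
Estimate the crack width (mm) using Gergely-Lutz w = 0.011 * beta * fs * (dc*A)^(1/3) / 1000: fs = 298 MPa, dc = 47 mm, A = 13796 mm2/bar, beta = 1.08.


w = 0.011 * beta * fs * (dc * A)^(1/3) / 1000
= 0.011 * 1.08 * 298 * (47 * 13796)^(1/3) / 1000
= 0.306 mm

0.306


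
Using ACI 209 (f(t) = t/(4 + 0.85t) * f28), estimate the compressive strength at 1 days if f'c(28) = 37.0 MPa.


f(1) = 1 / (4 + 0.85 * 1) * 37.0
= 1 / 4.85 * 37.0
= 7.63 MPa

7.63


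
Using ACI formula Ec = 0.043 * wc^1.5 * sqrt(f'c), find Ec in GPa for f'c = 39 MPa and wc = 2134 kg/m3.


Ec = 0.043 * 2134^1.5 * sqrt(39) / 1000
= 26.47 GPa

26.47


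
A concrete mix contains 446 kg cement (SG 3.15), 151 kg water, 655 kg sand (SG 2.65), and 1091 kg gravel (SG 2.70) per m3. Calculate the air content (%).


Vol cement = 446 / (3.15 * 1000) = 0.141587 m3
Vol water = 151 / 1000 = 0.151 m3
Vol sand = 655 / (2.65 * 1000) = 0.24717 m3
Vol gravel = 1091 / (2.70 * 1000) = 0.404074 m3
Total solid + water volume = 0.943831 m3
Air = (1 - 0.943831) * 100 = 5.62%

5.62


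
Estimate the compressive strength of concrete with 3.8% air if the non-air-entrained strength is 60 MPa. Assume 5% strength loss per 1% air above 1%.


Strength loss = (3.8 - 1) * 5 = 14.0%
f'c = 60 * (1 - 14.0/100)
= 51.6 MPa

51.6


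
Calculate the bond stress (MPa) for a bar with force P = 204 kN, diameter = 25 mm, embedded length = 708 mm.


u = P / (pi * db * ld)
= 204 * 1000 / (pi * 25 * 708)
= 3.669 MPa

3.669


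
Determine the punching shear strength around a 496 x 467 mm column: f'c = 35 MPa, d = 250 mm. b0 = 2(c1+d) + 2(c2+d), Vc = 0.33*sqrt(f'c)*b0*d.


b0 = 2*(496 + 250) + 2*(467 + 250) = 2926 mm
Vc = 0.33 * sqrt(35) * 2926 * 250 / 1000
= 1428.11 kN

1428.11


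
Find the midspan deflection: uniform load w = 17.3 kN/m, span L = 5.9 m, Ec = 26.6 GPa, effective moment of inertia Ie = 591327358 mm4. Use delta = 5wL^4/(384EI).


Convert: L = 5.9 m = 5900 mm, Ec = 26.6 GPa = 26600 MPa
delta = 5 * 17.3 * 5900^4 / (384 * 26600 * 591327358)
= 17.35 mm

17.35


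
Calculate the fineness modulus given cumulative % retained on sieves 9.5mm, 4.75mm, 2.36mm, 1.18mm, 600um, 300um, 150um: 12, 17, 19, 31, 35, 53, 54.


FM = sum(cumulative % retained) / 100
= 221 / 100
= 2.21

2.21


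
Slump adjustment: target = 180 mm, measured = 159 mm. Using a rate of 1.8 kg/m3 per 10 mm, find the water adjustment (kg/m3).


Difference = 180 - 159 = 21 mm
Water adjustment = 21 * 1.8 / 10 = 3.8 kg/m3

3.8


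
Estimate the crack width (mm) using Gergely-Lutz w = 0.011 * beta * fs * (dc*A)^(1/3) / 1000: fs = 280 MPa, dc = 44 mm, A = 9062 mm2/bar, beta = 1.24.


w = 0.011 * beta * fs * (dc * A)^(1/3) / 1000
= 0.011 * 1.24 * 280 * (44 * 9062)^(1/3) / 1000
= 0.281 mm

0.281


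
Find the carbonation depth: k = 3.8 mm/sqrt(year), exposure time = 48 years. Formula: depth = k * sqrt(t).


depth = k * sqrt(t)
= 3.8 * sqrt(48)
= 26.33 mm

26.33


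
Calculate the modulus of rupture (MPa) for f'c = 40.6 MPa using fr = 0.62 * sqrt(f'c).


fr = 0.62 * sqrt(40.6)
= 3.951 MPa

3.951


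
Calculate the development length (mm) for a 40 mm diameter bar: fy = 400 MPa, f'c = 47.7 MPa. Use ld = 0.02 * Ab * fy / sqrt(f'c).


Ab = pi * 40^2 / 4 = 1256.637 mm2
ld = 0.02 * 1256.637 * 400 / sqrt(47.7)
= 1455.6 mm

1455.6


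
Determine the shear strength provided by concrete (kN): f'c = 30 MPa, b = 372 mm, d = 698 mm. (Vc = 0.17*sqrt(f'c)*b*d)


Vc = 0.17 * sqrt(30) * 372 * 698 / 1000
= 241.77 kN

241.77


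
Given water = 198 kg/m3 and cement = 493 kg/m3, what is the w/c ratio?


w/c = water / cement
w/c = 198 / 493 = 0.402

0.402


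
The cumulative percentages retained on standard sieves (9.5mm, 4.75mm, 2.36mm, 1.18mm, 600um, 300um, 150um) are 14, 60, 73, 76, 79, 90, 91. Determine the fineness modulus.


FM = sum(cumulative % retained) / 100
= 483 / 100
= 4.83

4.83


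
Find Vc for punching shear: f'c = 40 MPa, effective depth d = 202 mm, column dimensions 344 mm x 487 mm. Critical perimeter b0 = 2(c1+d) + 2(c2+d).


b0 = 2*(344 + 202) + 2*(487 + 202) = 2470 mm
Vc = 0.33 * sqrt(40) * 2470 * 202 / 1000
= 1041.34 kN

1041.34


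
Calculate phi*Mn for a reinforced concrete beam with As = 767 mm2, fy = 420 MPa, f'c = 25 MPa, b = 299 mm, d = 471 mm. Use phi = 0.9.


a = As * fy / (0.85 * f'c * b)
= 767 * 420 / (0.85 * 25 * 299)
= 50.7008 mm
Mn = As * fy * (d - a/2) / 10^6
= 143.5616 kN-m
phi*Mn = 0.9 * 143.5616 = 129.21 kN-m

129.21


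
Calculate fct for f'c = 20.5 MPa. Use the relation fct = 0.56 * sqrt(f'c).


fct = 0.56 * sqrt(20.5)
= 0.56 * 4.528
= 2.536 MPa

2.536


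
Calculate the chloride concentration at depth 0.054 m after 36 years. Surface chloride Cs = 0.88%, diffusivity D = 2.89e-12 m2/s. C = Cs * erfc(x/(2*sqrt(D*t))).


t_seconds = 36 * 365.25 * 24 * 3600 = 1136073600.0 s
arg = 0.054 / (2 * sqrt(2.89e-12 * 1136073600.0))
= 0.4712
erfc(0.4712) = 0.5052
C = 0.88 * 0.5052 = 0.4445%

0.4445


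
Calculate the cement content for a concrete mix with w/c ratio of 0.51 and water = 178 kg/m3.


Cement = water / (w/c)
= 178 / 0.51
= 349.0 kg/m3

349.0


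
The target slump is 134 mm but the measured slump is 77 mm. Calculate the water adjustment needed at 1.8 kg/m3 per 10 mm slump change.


Difference = 134 - 77 = 57 mm
Water adjustment = 57 * 1.8 / 10 = 10.3 kg/m3

10.3


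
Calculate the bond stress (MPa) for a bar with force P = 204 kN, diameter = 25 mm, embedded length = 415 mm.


u = P / (pi * db * ld)
= 204 * 1000 / (pi * 25 * 415)
= 6.259 MPa

6.259


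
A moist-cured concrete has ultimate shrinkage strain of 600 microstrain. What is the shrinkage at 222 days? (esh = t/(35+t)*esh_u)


esh(222) = 222 / (35 + 222) * 600
= 222 / 257 * 600
= 518.3 microstrain

518.3


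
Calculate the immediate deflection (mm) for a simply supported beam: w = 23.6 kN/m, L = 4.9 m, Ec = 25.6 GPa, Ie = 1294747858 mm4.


Convert: L = 4.9 m = 4900 mm, Ec = 25.6 GPa = 25600 MPa
delta = 5 * 23.6 * 4900^4 / (384 * 25600 * 1294747858)
= 5.34 mm

5.34


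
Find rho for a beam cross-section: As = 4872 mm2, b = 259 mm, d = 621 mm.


rho = As / (b * d)
= 4872 / (259 * 621)
= 0.0303

0.0303


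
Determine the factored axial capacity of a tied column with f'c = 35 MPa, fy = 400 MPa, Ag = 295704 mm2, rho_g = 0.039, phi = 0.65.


Ast = rho * Ag = 0.039 * 295704 = 11532.456 mm2
phi*Pn = 0.65 * 0.80 * (0.85 * 35 * (295704 - 11532.456) + 400 * 11532.456) / 1000
= 6794.88 kN

6794.88


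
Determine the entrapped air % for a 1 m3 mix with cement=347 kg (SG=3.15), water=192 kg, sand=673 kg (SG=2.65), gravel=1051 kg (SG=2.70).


Vol cement = 347 / (3.15 * 1000) = 0.110159 m3
Vol water = 192 / 1000 = 0.192 m3
Vol sand = 673 / (2.65 * 1000) = 0.253962 m3
Vol gravel = 1051 / (2.70 * 1000) = 0.389259 m3
Total solid + water volume = 0.94538 m3
Air = (1 - 0.94538) * 100 = 5.46%

5.46


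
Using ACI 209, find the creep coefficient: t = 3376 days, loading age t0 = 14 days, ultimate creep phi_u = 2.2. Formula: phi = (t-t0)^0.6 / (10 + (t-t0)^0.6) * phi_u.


dt = 3376 - 14 = 3362
phi = 3362^0.6 / (10 + 3362^0.6) * 2.2
= 2.044

2.044


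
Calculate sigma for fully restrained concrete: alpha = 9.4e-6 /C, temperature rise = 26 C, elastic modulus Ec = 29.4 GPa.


sigma = alpha * dT * Ec
= 9.4e-6 * 26 * 29.4 * 1000
= 7.185 MPa

7.185


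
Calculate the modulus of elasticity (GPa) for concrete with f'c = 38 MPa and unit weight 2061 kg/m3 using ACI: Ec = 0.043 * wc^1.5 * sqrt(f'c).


Ec = 0.043 * 2061^1.5 * sqrt(38) / 1000
= 24.8 GPa

24.8


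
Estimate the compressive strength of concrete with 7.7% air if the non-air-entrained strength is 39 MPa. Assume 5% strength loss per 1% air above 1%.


Strength loss = (7.7 - 1) * 5 = 33.5%
f'c = 39 * (1 - 33.5/100)
= 25.94 MPa

25.94


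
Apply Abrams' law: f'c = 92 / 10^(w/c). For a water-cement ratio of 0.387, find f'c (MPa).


f'c = 92 / 10^0.387
= 92 / 2.438
= 37.74 MPa

37.74


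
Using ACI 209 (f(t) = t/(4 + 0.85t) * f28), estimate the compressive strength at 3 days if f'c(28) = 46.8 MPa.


f(3) = 3 / (4 + 0.85 * 3) * 46.8
= 3 / 6.55 * 46.8
= 21.44 MPa

21.44


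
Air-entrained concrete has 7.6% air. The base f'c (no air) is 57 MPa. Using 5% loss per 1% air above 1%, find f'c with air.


Strength loss = (7.6 - 1) * 5 = 33.0%
f'c = 57 * (1 - 33.0/100)
= 38.19 MPa

38.19


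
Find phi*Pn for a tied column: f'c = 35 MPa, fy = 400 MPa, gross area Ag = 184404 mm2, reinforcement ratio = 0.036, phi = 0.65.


Ast = rho * Ag = 0.036 * 184404 = 6638.544 mm2
phi*Pn = 0.65 * 0.80 * (0.85 * 35 * (184404 - 6638.544) + 400 * 6638.544) / 1000
= 4130.85 kN

4130.85


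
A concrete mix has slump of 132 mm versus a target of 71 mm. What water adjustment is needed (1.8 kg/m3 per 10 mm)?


Difference = 71 - 132 = -61 mm
Water adjustment = -61 * 1.8 / 10 = -11.0 kg/m3

-11.0


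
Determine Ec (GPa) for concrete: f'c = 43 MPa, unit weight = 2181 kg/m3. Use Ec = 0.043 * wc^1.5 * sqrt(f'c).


Ec = 0.043 * 2181^1.5 * sqrt(43) / 1000
= 28.72 GPa

28.72


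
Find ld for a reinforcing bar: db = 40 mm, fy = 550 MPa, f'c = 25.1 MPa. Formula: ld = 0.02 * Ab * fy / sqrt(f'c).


Ab = pi * 40^2 / 4 = 1256.637 mm2
ld = 0.02 * 1256.637 * 550 / sqrt(25.1)
= 2759.1 mm

2759.1


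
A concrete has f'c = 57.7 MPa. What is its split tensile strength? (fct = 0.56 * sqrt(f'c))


fct = 0.56 * sqrt(57.7)
= 0.56 * 7.596
= 4.254 MPa

4.254


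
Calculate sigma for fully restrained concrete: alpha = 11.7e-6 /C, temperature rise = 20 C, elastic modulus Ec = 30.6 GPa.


sigma = alpha * dT * Ec
= 11.7e-6 * 20 * 30.6 * 1000
= 7.16 MPa

7.16


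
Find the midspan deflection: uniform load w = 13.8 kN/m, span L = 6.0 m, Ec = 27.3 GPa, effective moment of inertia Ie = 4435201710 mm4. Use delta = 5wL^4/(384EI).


Convert: L = 6.0 m = 6000 mm, Ec = 27.3 GPa = 27300 MPa
delta = 5 * 13.8 * 6000^4 / (384 * 27300 * 4435201710)
= 1.92 mm

1.92


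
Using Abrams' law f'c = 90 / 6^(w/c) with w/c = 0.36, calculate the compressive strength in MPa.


f'c = 90 / 6^0.36
= 90 / 1.906
= 47.22 MPa

47.22


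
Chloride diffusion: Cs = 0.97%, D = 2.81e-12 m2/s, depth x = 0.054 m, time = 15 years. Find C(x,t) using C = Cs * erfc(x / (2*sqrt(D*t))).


t_seconds = 15 * 365.25 * 24 * 3600 = 473364000.0 s
arg = 0.054 / (2 * sqrt(2.81e-12 * 473364000.0))
= 0.7403
erfc(0.7403) = 0.2951
C = 0.97 * 0.2951 = 0.2863%

0.2863


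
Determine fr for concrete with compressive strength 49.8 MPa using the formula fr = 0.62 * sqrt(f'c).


fr = 0.62 * sqrt(49.8)
= 4.375 MPa

4.375


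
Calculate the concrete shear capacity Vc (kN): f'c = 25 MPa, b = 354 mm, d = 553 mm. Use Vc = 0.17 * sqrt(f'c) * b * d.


Vc = 0.17 * sqrt(25) * 354 * 553 / 1000
= 166.4 kN

166.4


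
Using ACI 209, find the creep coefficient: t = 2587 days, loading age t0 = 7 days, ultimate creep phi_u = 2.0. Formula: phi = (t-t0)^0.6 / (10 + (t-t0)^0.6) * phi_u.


dt = 2587 - 7 = 2580
phi = 2580^0.6 / (10 + 2580^0.6) * 2.0
= 1.835

1.835


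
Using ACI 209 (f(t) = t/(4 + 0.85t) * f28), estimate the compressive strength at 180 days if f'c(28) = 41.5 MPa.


f(180) = 180 / (4 + 0.85 * 180) * 41.5
= 180 / 157.0 * 41.5
= 47.58 MPa

47.58


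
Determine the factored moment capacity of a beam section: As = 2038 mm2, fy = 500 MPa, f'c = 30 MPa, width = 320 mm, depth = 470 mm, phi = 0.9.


a = As * fy / (0.85 * f'c * b)
= 2038 * 500 / (0.85 * 30 * 320)
= 124.8775 mm
Mn = As * fy * (d - a/2) / 10^6
= 415.3049 kN-m
phi*Mn = 0.9 * 415.3049 = 373.77 kN-m

373.77


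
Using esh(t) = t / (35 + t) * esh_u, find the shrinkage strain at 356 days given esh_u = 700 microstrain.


esh(356) = 356 / (35 + 356) * 700
= 356 / 391 * 700
= 637.3 microstrain

637.3


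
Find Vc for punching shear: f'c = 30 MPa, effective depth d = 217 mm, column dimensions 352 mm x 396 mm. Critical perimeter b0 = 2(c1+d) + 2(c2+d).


b0 = 2*(352 + 217) + 2*(396 + 217) = 2364 mm
Vc = 0.33 * sqrt(30) * 2364 * 217 / 1000
= 927.22 kN

927.22


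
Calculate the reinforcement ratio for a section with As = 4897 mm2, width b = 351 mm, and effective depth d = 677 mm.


rho = As / (b * d)
= 4897 / (351 * 677)
= 0.0206

0.0206


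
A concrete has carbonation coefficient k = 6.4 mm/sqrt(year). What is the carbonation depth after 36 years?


depth = k * sqrt(t)
= 6.4 * sqrt(36)
= 38.4 mm

38.4


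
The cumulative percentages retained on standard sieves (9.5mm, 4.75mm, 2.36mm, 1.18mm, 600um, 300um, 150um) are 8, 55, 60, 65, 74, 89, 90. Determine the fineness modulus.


FM = sum(cumulative % retained) / 100
= 441 / 100
= 4.41

4.41


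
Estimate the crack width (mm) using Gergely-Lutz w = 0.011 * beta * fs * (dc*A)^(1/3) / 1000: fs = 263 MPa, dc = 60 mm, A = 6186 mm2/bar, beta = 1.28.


w = 0.011 * beta * fs * (dc * A)^(1/3) / 1000
= 0.011 * 1.28 * 263 * (60 * 6186)^(1/3) / 1000
= 0.266 mm

0.266


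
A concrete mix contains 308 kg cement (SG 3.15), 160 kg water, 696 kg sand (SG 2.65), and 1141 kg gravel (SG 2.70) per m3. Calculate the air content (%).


Vol cement = 308 / (3.15 * 1000) = 0.097778 m3
Vol water = 160 / 1000 = 0.16 m3
Vol sand = 696 / (2.65 * 1000) = 0.262642 m3
Vol gravel = 1141 / (2.70 * 1000) = 0.422593 m3
Total solid + water volume = 0.943012 m3
Air = (1 - 0.943012) * 100 = 5.7%

5.7


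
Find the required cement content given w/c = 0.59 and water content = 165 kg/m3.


Cement = water / (w/c)
= 165 / 0.59
= 279.7 kg/m3

279.7


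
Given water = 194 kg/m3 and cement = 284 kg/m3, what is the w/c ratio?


w/c = water / cement
w/c = 194 / 284 = 0.683

0.683


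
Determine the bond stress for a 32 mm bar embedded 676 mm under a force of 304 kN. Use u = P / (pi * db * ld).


u = P / (pi * db * ld)
= 304 * 1000 / (pi * 32 * 676)
= 4.473 MPa

4.473


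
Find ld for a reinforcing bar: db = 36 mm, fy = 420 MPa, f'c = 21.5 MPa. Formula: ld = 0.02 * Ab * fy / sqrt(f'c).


Ab = pi * 36^2 / 4 = 1017.876 mm2
ld = 0.02 * 1017.876 * 420 / sqrt(21.5)
= 1844.0 mm

1844.0


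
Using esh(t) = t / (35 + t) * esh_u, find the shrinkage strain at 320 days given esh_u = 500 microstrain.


esh(320) = 320 / (35 + 320) * 500
= 320 / 355 * 500
= 450.7 microstrain

450.7


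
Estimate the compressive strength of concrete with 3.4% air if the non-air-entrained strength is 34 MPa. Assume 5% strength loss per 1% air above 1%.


Strength loss = (3.4 - 1) * 5 = 12.0%
f'c = 34 * (1 - 12.0/100)
= 29.92 MPa

29.92


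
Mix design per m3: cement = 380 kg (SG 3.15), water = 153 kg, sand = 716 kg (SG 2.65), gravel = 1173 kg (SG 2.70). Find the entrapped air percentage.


Vol cement = 380 / (3.15 * 1000) = 0.120635 m3
Vol water = 153 / 1000 = 0.153 m3
Vol sand = 716 / (2.65 * 1000) = 0.270189 m3
Vol gravel = 1173 / (2.70 * 1000) = 0.434444 m3
Total solid + water volume = 0.978268 m3
Air = (1 - 0.978268) * 100 = 2.17%

2.17


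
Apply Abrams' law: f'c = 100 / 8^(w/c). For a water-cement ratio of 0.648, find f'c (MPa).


f'c = 100 / 8^0.648
= 100 / 3.848
= 25.99 MPa

25.99


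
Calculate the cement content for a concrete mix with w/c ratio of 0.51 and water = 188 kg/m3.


Cement = water / (w/c)
= 188 / 0.51
= 368.6 kg/m3

368.6


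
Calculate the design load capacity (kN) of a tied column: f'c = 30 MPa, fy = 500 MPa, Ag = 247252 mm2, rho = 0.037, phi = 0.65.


Ast = rho * Ag = 0.037 * 247252 = 9148.324 mm2
phi*Pn = 0.65 * 0.80 * (0.85 * 30 * (247252 - 9148.324) + 500 * 9148.324) / 1000
= 5535.82 kN

5535.82


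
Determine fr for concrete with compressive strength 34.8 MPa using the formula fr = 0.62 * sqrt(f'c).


fr = 0.62 * sqrt(34.8)
= 3.657 MPa

3.657


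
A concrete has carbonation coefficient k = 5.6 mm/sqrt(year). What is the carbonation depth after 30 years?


depth = k * sqrt(t)
= 5.6 * sqrt(30)
= 30.67 mm

30.67


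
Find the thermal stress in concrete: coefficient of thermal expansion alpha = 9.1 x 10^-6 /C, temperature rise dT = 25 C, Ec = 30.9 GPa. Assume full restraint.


sigma = alpha * dT * Ec
= 9.1e-6 * 25 * 30.9 * 1000
= 7.03 MPa

7.03


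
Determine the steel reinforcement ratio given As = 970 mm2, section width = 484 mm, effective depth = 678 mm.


rho = As / (b * d)
= 970 / (484 * 678)
= 0.003

0.003


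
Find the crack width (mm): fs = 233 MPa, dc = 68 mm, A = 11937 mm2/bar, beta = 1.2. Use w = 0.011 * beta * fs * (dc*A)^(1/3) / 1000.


w = 0.011 * beta * fs * (dc * A)^(1/3) / 1000
= 0.011 * 1.2 * 233 * (68 * 11937)^(1/3) / 1000
= 0.287 mm

0.287


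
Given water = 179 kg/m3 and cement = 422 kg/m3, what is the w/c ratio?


w/c = water / cement
w/c = 179 / 422 = 0.424

0.424


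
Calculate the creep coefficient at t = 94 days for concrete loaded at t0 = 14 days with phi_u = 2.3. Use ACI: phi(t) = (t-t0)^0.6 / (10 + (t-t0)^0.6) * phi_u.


dt = 94 - 14 = 80
phi = 80^0.6 / (10 + 80^0.6) * 2.3
= 1.336

1.336


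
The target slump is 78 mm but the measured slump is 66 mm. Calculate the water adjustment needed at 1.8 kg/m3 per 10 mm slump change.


Difference = 78 - 66 = 12 mm
Water adjustment = 12 * 1.8 / 10 = 2.2 kg/m3

2.2


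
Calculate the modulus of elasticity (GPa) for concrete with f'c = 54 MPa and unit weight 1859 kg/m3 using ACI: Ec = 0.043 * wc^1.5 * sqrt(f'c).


Ec = 0.043 * 1859^1.5 * sqrt(54) / 1000
= 25.33 GPa

25.33


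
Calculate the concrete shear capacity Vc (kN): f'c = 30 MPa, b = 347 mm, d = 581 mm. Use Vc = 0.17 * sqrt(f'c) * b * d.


Vc = 0.17 * sqrt(30) * 347 * 581 / 1000
= 187.72 kN

187.72


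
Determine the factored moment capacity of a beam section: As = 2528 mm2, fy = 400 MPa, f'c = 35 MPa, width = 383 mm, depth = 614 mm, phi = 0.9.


a = As * fy / (0.85 * f'c * b)
= 2528 * 400 / (0.85 * 35 * 383)
= 88.7465 mm
Mn = As * fy * (d - a/2) / 10^6
= 576.0066 kN-m
phi*Mn = 0.9 * 576.0066 = 518.41 kN-m

518.41


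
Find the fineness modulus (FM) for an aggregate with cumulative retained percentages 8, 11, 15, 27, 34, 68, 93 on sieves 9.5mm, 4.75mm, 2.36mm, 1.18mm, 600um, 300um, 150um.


FM = sum(cumulative % retained) / 100
= 256 / 100
= 2.56

2.56


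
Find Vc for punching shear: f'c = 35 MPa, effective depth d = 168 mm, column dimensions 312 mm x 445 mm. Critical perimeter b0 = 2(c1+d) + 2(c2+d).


b0 = 2*(312 + 168) + 2*(445 + 168) = 2186 mm
Vc = 0.33 * sqrt(35) * 2186 * 168 / 1000
= 716.98 kN

716.98


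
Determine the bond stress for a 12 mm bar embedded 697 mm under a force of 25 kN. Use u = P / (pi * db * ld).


u = P / (pi * db * ld)
= 25 * 1000 / (pi * 12 * 697)
= 0.951 MPa

0.951


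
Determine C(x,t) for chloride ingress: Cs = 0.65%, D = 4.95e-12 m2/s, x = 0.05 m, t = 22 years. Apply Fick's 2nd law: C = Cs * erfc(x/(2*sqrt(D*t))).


t_seconds = 22 * 365.25 * 24 * 3600 = 694267200.0 s
arg = 0.05 / (2 * sqrt(4.95e-12 * 694267200.0))
= 0.4265
erfc(0.4265) = 0.5464
C = 0.65 * 0.5464 = 0.3552%

0.3552


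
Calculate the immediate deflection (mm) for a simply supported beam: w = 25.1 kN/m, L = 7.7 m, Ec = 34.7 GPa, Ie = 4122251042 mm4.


Convert: L = 7.7 m = 7700 mm, Ec = 34.7 GPa = 34700 MPa
delta = 5 * 25.1 * 7700^4 / (384 * 34700 * 4122251042)
= 8.03 mm

8.03


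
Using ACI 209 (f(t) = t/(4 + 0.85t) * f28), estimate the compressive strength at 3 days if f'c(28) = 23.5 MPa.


f(3) = 3 / (4 + 0.85 * 3) * 23.5
= 3 / 6.55 * 23.5
= 10.76 MPa

10.76


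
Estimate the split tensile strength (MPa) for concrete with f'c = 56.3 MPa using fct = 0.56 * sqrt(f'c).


fct = 0.56 * sqrt(56.3)
= 0.56 * 7.503
= 4.202 MPa

4.202


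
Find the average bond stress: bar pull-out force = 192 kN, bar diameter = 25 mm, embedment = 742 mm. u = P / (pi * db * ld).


u = P / (pi * db * ld)
= 192 * 1000 / (pi * 25 * 742)
= 3.295 MPa

3.295


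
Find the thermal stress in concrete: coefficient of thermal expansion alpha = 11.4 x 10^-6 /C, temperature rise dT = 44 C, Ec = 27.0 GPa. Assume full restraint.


sigma = alpha * dT * Ec
= 11.4e-6 * 44 * 27.0 * 1000
= 13.543 MPa

13.543


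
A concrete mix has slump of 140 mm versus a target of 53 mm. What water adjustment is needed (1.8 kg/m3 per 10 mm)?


Difference = 53 - 140 = -87 mm
Water adjustment = -87 * 1.8 / 10 = -15.7 kg/m3

-15.7


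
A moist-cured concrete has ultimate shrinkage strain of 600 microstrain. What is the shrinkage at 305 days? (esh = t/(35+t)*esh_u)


esh(305) = 305 / (35 + 305) * 600
= 305 / 340 * 600
= 538.2 microstrain

538.2


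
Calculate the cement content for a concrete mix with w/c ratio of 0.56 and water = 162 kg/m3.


Cement = water / (w/c)
= 162 / 0.56
= 289.3 kg/m3

289.3


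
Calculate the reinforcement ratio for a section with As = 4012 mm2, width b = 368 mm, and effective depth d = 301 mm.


rho = As / (b * d)
= 4012 / (368 * 301)
= 0.0362

0.0362


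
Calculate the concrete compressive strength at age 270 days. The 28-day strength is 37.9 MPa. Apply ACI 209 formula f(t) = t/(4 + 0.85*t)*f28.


f(270) = 270 / (4 + 0.85 * 270) * 37.9
= 270 / 233.5 * 37.9
= 43.82 MPa

43.82


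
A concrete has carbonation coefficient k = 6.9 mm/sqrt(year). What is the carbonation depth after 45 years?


depth = k * sqrt(t)
= 6.9 * sqrt(45)
= 46.29 mm

46.29


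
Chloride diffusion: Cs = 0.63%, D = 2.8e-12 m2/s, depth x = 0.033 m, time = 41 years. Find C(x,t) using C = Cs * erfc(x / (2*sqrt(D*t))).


t_seconds = 41 * 365.25 * 24 * 3600 = 1293861600.0 s
arg = 0.033 / (2 * sqrt(2.8e-12 * 1293861600.0))
= 0.2741
erfc(0.2741) = 0.6983
C = 0.63 * 0.6983 = 0.4399%

0.4399


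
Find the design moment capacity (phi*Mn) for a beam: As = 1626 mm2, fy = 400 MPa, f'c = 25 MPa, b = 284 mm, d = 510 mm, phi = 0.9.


a = As * fy / (0.85 * f'c * b)
= 1626 * 400 / (0.85 * 25 * 284)
= 107.7713 mm
Mn = As * fy * (d - a/2) / 10^6
= 296.6568 kN-m
phi*Mn = 0.9 * 296.6568 = 266.99 kN-m

266.99


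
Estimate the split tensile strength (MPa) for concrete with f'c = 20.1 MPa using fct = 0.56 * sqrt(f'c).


fct = 0.56 * sqrt(20.1)
= 0.56 * 4.483
= 2.511 MPa

2.511


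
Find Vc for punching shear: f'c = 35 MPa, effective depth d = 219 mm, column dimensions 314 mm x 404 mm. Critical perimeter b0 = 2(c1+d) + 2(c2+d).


b0 = 2*(314 + 219) + 2*(404 + 219) = 2312 mm
Vc = 0.33 * sqrt(35) * 2312 * 219 / 1000
= 988.51 kN

988.51


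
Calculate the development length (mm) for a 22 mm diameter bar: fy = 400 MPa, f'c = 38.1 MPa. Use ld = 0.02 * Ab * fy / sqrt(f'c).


Ab = pi * 22^2 / 4 = 380.133 mm2
ld = 0.02 * 380.133 * 400 / sqrt(38.1)
= 492.7 mm

492.7


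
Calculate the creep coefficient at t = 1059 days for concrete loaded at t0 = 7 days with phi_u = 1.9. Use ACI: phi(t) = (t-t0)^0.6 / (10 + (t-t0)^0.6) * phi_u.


dt = 1059 - 7 = 1052
phi = 1052^0.6 / (10 + 1052^0.6) * 1.9
= 1.647

1.647


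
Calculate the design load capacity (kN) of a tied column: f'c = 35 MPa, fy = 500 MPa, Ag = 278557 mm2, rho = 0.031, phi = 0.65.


Ast = rho * Ag = 0.031 * 278557 = 8635.267 mm2
phi*Pn = 0.65 * 0.80 * (0.85 * 35 * (278557 - 8635.267) + 500 * 8635.267) / 1000
= 6420.86 kN

6420.86


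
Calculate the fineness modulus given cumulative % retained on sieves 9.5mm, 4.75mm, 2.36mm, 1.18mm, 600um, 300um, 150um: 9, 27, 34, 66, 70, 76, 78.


FM = sum(cumulative % retained) / 100
= 360 / 100
= 3.6

3.6


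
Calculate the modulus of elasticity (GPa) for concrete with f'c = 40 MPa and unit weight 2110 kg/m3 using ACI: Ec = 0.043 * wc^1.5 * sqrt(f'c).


Ec = 0.043 * 2110^1.5 * sqrt(40) / 1000
= 26.36 GPa

26.36


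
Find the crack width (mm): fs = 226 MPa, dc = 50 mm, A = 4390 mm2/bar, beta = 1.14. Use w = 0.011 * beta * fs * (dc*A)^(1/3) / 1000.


w = 0.011 * beta * fs * (dc * A)^(1/3) / 1000
= 0.011 * 1.14 * 226 * (50 * 4390)^(1/3) / 1000
= 0.171 mm

0.171


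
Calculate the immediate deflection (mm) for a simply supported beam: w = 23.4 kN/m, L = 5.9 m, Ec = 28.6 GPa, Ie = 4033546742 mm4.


Convert: L = 5.9 m = 5900 mm, Ec = 28.6 GPa = 28600 MPa
delta = 5 * 23.4 * 5900^4 / (384 * 28600 * 4033546742)
= 3.2 mm

3.2


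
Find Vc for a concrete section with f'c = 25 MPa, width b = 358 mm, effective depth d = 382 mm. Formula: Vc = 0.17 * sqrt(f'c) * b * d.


Vc = 0.17 * sqrt(25) * 358 * 382 / 1000
= 116.24 kN

116.24


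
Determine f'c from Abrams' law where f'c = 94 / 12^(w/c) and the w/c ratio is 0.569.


f'c = 94 / 12^0.569
= 94 / 4.112
= 22.86 MPa

22.86


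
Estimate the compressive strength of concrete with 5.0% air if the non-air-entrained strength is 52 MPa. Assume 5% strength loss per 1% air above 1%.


Strength loss = (5.0 - 1) * 5 = 20.0%
f'c = 52 * (1 - 20.0/100)
= 41.6 MPa

41.6


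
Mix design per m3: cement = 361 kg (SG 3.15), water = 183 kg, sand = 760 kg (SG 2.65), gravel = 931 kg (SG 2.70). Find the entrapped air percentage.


Vol cement = 361 / (3.15 * 1000) = 0.114603 m3
Vol water = 183 / 1000 = 0.183 m3
Vol sand = 760 / (2.65 * 1000) = 0.286792 m3
Vol gravel = 931 / (2.70 * 1000) = 0.344815 m3
Total solid + water volume = 0.92921 m3
Air = (1 - 0.92921) * 100 = 7.08%

7.08


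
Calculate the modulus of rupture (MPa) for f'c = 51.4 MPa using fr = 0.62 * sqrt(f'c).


fr = 0.62 * sqrt(51.4)
= 4.445 MPa

4.445


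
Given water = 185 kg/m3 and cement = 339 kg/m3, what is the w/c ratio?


w/c = water / cement
w/c = 185 / 339 = 0.546

0.546


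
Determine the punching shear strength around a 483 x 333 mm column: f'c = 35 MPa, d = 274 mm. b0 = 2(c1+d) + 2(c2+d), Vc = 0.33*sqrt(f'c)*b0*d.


b0 = 2*(483 + 274) + 2*(333 + 274) = 2728 mm
Vc = 0.33 * sqrt(35) * 2728 * 274 / 1000
= 1459.29 kN

1459.29


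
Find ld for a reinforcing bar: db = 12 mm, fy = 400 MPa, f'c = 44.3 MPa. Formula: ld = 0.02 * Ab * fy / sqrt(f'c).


Ab = pi * 12^2 / 4 = 113.097 mm2
ld = 0.02 * 113.097 * 400 / sqrt(44.3)
= 135.9 mm

135.9


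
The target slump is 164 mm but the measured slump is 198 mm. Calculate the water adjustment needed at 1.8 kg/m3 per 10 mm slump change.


Difference = 164 - 198 = -34 mm
Water adjustment = -34 * 1.8 / 10 = -6.1 kg/m3

-6.1


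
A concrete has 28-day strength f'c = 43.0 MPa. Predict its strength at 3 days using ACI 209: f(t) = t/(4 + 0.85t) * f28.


f(3) = 3 / (4 + 0.85 * 3) * 43.0
= 3 / 6.55 * 43.0
= 19.69 MPa

19.69


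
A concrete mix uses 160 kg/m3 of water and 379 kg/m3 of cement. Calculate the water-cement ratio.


w/c = water / cement
w/c = 160 / 379 = 0.422

0.422


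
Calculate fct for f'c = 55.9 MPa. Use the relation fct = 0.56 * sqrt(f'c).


fct = 0.56 * sqrt(55.9)
= 0.56 * 7.477
= 4.187 MPa

4.187


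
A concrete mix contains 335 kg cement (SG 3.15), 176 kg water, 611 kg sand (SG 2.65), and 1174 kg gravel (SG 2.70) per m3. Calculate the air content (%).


Vol cement = 335 / (3.15 * 1000) = 0.106349 m3
Vol water = 176 / 1000 = 0.176 m3
Vol sand = 611 / (2.65 * 1000) = 0.230566 m3
Vol gravel = 1174 / (2.70 * 1000) = 0.434815 m3
Total solid + water volume = 0.94773 m3
Air = (1 - 0.94773) * 100 = 5.23%

5.23


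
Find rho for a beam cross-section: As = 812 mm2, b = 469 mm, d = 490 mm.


rho = As / (b * d)
= 812 / (469 * 490)
= 0.0035

0.0035


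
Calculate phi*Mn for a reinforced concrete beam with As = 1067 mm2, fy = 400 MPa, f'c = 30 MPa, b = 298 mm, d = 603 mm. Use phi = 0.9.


a = As * fy / (0.85 * f'c * b)
= 1067 * 400 / (0.85 * 30 * 298)
= 56.1653 mm
Mn = As * fy * (d - a/2) / 10^6
= 245.3747 kN-m
phi*Mn = 0.9 * 245.3747 = 220.84 kN-m

220.84


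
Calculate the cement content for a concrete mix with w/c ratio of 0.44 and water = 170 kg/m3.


Cement = water / (w/c)
= 170 / 0.44
= 386.4 kg/m3

386.4


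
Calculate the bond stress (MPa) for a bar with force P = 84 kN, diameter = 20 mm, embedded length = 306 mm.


u = P / (pi * db * ld)
= 84 * 1000 / (pi * 20 * 306)
= 4.369 MPa

4.369


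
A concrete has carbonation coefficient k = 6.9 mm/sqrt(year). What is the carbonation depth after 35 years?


depth = k * sqrt(t)
= 6.9 * sqrt(35)
= 40.82 mm

40.82


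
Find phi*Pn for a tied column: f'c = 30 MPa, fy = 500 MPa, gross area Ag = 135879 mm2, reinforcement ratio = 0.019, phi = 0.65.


Ast = rho * Ag = 0.019 * 135879 = 2581.701 mm2
phi*Pn = 0.65 * 0.80 * (0.85 * 30 * (135879 - 2581.701) + 500 * 2581.701) / 1000
= 2438.76 kN

2438.76


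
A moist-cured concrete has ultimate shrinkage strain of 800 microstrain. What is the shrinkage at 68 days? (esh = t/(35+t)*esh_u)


esh(68) = 68 / (35 + 68) * 800
= 68 / 103 * 800
= 528.2 microstrain

528.2


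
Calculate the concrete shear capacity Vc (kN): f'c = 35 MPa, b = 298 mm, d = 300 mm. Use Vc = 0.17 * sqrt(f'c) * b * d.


Vc = 0.17 * sqrt(35) * 298 * 300 / 1000
= 89.91 kN

89.91


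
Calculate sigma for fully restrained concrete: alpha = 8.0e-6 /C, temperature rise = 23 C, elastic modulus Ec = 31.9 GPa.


sigma = alpha * dT * Ec
= 8.0e-6 * 23 * 31.9 * 1000
= 5.87 MPa

5.87


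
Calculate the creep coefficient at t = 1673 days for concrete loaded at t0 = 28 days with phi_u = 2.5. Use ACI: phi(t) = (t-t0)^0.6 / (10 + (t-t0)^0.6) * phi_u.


dt = 1673 - 28 = 1645
phi = 1645^0.6 / (10 + 1645^0.6) * 2.5
= 2.237

2.237


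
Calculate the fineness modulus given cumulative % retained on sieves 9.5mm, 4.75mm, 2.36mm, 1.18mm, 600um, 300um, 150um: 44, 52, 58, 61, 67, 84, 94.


FM = sum(cumulative % retained) / 100
= 460 / 100
= 4.6

4.6


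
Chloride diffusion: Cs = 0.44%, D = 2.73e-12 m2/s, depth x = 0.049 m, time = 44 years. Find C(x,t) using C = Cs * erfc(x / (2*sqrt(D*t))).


t_seconds = 44 * 365.25 * 24 * 3600 = 1388534400.0 s
arg = 0.049 / (2 * sqrt(2.73e-12 * 1388534400.0))
= 0.3979
erfc(0.3979) = 0.5736
C = 0.44 * 0.5736 = 0.2524%

0.2524
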